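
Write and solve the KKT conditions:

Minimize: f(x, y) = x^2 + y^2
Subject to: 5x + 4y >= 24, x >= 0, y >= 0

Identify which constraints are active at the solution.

KKT conditions for min x^2 + y^2 s.t. 5x + 4y >= 24, x >= 0, y >= 0:
Stationarity: 2x = mu*5 + mu_x, 2y = mu*4 + mu_y, with mu, mu_x, mu_y >= 0
Complementary slackness: mu*(5x + 4y - 24) = 0, mu_x*x = 0, mu_y*y = 0
(0, 0) is infeasible (5*0 + 4*0 < 24), so if mu = 0 stationarity would force x = mu_x/2 >= 0, y = mu_y/2 >= 0 with mu_x*x = mu_y*y = 0, i.e. x = y = 0: contradiction. Hence mu > 0 and 5x + 4y = 24 is active.
Try x > 0, y > 0 (so mu_x = mu_y = 0): x = 5*mu/2, y = 4*mu/2
Substitute: 5*(5*mu/2) + 4*(4*mu/2) = 24
  mu*41/2 = 24 => mu = 48/41
x* = 120/41 > 0, y* = 96/41 > 0, consistent with mu_x = mu_y = 0.
f is convex and the constraints are linear, so this KKT point is the global minimum.
f* = 576/41
Active constraints: 5x + 4y >= 24 (holds with equality, mu = 48/41 > 0); x >= 0 and y >= 0 are inactive (mu_x = mu_y = 0).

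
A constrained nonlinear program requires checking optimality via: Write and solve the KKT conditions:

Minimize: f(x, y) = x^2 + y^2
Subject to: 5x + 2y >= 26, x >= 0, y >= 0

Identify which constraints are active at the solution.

KKT conditions for min x^2 + y^2 s.t. 5x + 2y >= 26, x >= 0, y >= 0:
Stationarity: 2x = mu*5 + mu_x, 2y = mu*2 + mu_y, with mu, mu_x, mu_y >= 0
Complementary slackness: mu*(5x + 2y - 26) = 0, mu_x*x = 0, mu_y*y = 0
(0, 0) is infeasible (5*0 + 2*0 < 26), so if mu = 0 stationarity would force x = mu_x/2 >= 0, y = mu_y/2 >= 0 with mu_x*x = mu_y*y = 0, i.e. x = y = 0: contradiction. Hence mu > 0 and 5x + 2y = 26 is active.
Try x > 0, y > 0 (so mu_x = mu_y = 0): x = 5*mu/2, y = 2*mu/2
Substitute: 5*(5*mu/2) + 2*(2*mu/2) = 26
  mu*29/2 = 26 => mu = 52/29
x* = 130/29 > 0, y* = 52/29 > 0, consistent with mu_x = mu_y = 0.
f is convex and the constraints are linear, so this KKT point is the global minimum.
f* = 676/29
Active constraints: 5x + 2y >= 26 (holds with equality, mu = 52/29 > 0); x >= 0 and y >= 0 are inactive (mu_x = mu_y = 0).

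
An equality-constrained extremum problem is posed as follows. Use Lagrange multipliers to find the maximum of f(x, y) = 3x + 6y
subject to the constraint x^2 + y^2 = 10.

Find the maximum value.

Set up Lagrange conditions: grad f = lambda * grad g
  3 = 2*lambda*x
  6 = 2*lambda*y
From these: x/y = 3/6, so x = 3t, y = 6t for some t.
Substitute into constraint: (3t)^2 + (6t)^2 = 10
  t^2 * 45 = 10
  t = sqrt(10/45)
Maximum = 3*x + 6*y = (3^2 + 6^2)*t = 45 * sqrt(10/45) = sqrt(450)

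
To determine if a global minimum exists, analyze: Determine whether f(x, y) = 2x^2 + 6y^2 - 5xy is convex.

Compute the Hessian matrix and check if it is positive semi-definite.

f(x,y) = 2x^2 + 6y^2 - 5xy
Hessian H = [[4, -5], [-5, 12]]
trace(H) = 16, det(H) = 23
Eigenvalues: (16 +/- sqrt(164)) / 2 = 14.4, 1.597
Since both eigenvalues > 0, f is convex.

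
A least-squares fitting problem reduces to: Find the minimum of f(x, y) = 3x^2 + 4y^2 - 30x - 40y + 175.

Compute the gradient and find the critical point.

f(x,y) = 3x^2 + 4y^2 - 30x - 40y + 175
df/dx = 6x + (-30) = 0  =>  x = 5
df/dy = 8y + (-40) = 0  =>  y = 5
f(5, 5) = 3*(5)^2 + 4*(5)^2 + -30*(5) + -40*(5) + 175 = 0
Hessian is diagonal with entries 6, 8 > 0, so this is a minimum.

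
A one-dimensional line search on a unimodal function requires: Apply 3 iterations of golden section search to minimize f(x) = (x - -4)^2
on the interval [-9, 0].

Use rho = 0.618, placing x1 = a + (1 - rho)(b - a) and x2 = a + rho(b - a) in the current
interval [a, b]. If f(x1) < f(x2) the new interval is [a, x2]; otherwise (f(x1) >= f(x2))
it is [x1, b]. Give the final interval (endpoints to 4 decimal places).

Golden section search for min of f(x) = (x - -4)^2 on [-9, 0].
Each step: x1 = a + (1 - rho)(b - a), x2 = a + rho(b - a); if f(x1) < f(x2) keep [a, x2], otherwise keep [x1, b].
Step 1: [-9.0000, 0.0000], x1=-5.5620 (f=2.4398), x2=-3.4380 (f=0.3158); f(x1) > f(x2) => keep [-5.5620, 0.0000]
Step 2: [-5.5620, 0.0000], x1=-3.4373 (f=0.3166), x2=-2.1247 (f=3.5168); f(x1) < f(x2) => keep [-5.5620, -2.1247]
Step 3: [-5.5620, -2.1247], x1=-4.2489 (f=0.0620), x2=-3.4377 (f=0.3161); f(x1) < f(x2) => keep [-5.5620, -3.4377]
Final interval: [-5.5620, -3.4377]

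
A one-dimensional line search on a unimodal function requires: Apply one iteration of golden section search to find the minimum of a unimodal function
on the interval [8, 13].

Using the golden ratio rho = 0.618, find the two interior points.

Golden section search on [8, 13].
Golden ratio rho = 0.618 (approx).
Interior points:
  x_1 = 8 + (1-0.618)*5 = 9.9100
  x_2 = 8 + 0.618*5 = 11.0900
Compare f(x_1) and f(x_2) to determine which subinterval to keep.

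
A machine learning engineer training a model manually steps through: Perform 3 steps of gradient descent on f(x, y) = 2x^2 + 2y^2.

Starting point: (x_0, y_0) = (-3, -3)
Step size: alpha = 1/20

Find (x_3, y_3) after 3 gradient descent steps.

f(x,y) = 2x^2 + 2y^2
grad_x = 4x + 0y, grad_y = 4y + 0x
Step 1: grad = (-12, -12), (-12/5, -12/5)
Step 2: grad = (-48/5, -48/5), (-48/25, -48/25)
Step 3: grad = (-192/25, -192/25), (-192/125, -192/125)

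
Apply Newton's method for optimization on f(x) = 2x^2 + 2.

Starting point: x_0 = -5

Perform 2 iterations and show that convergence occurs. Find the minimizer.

f(x) = 2x^2 + 2, f'(x) = 4x + (0), f''(x) = 4
Step 1: f'(-5) = -20, x_1 = -5 - -20/4 = 0
Step 2: f'(0) = 0, x_2 = 0 (converged)
Newton's method converges in 1 step for quadratics.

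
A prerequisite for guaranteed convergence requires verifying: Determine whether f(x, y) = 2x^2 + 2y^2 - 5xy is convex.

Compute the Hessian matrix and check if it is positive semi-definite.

f(x,y) = 2x^2 + 2y^2 - 5xy
Hessian H = [[4, -5], [-5, 4]]
trace(H) = 8, det(H) = -9
Eigenvalues: (8 +/- sqrt(100)) / 2 = 9, -1
Since not both eigenvalues positive, f is neither convex nor concave.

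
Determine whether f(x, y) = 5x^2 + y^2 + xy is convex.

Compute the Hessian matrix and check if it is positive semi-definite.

f(x,y) = 5x^2 + y^2 + xy
Hessian H = [[10, 1], [1, 2]]
trace(H) = 12, det(H) = 19
Eigenvalues: (12 +/- sqrt(68)) / 2 = 10.12, 1.877
Since both eigenvalues > 0, f is convex.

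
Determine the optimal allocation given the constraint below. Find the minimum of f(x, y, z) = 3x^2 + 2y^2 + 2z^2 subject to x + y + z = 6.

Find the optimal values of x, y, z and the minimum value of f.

Using Lagrange multipliers on f = 3x^2 + 2y^2 + 2z^2 with constraint x + y + z = 6:
Conditions: 2*3*x = lambda, 2*2*y = lambda, 2*2*z = lambda
So x = lambda/6, y = lambda/4, z = lambda/4
Substituting into constraint: lambda * (2/3) = 6
lambda = 9
x = 3/2, y = 9/4, z = 9/4
Minimum value = 27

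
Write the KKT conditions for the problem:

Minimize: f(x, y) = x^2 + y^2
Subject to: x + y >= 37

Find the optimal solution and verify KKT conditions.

KKT conditions for min x^2 + y^2 s.t. x + y >= 37:
Stationarity: 2x = mu, 2y = mu
So x = y = mu/2.
Complementary slackness: mu*(x + y - 37) = 0
Primal feasibility: x + y >= 37; dual feasibility: mu >= 0
If mu = 0 then x = y = 0, but 0 + 0 < 37 is infeasible, so the constraint is active.
Constraint active: x + y = 2*(mu/2) = 37 => mu = 37
x = y = 37/2, f = 1369/2
Verify: stationarity 2*(37/2) = 37 = mu; primal 37/2 + 37/2 = 37 >= 37; dual mu = 37 >= 0; complementary slackness 37*(37 - 37) = 0. All KKT conditions hold.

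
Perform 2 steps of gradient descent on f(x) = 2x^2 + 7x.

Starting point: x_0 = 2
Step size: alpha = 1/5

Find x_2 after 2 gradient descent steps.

f(x) = 2x^2 + 7x, f'(x) = 4x + (7)
Step 1: f'(2) = 15, x_1 = 2 - 1/5 * 15 = -1
Step 2: f'(-1) = 3, x_2 = -1 - 1/5 * 3 = -8/5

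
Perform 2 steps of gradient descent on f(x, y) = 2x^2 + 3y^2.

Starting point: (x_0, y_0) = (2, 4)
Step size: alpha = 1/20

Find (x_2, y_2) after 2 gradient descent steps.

f(x,y) = 2x^2 + 3y^2
grad_x = 4x + 0y, grad_y = 6y + 0x
Step 1: grad = (8, 24), (8/5, 14/5)
Step 2: grad = (32/5, 84/5), (32/25, 49/25)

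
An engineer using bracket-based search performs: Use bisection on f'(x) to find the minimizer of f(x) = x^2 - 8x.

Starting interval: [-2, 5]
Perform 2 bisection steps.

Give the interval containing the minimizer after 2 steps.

Finding critical point of f(x) = x^2 - 8x using bisection on f'(x) = 2x + -8.
f'(x) = 0 when x = 4.
Starting interval: [-2, 5]
Step 1: mid = 3/2, f'(mid) = -5, new interval = [3/2, 5]
Step 2: mid = 13/4, f'(mid) = -3/2, new interval = [13/4, 5]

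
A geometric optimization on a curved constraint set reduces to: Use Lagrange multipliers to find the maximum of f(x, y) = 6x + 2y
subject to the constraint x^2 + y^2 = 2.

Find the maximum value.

Set up Lagrange conditions: grad f = lambda * grad g
  6 = 2*lambda*x
  2 = 2*lambda*y
From these: x/y = 6/2, so x = 6t, y = 2t for some t.
Substitute into constraint: (6t)^2 + (2t)^2 = 2
  t^2 * 40 = 2
  t = sqrt(2/40)
Maximum = 6*x + 2*y = (6^2 + 2^2)*t = 40 * sqrt(2/40) = sqrt(80)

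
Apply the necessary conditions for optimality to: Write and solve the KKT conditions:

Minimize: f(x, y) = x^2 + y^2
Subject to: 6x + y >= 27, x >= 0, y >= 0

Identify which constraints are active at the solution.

KKT conditions for min x^2 + y^2 s.t. 6x + 1y >= 27, x >= 0, y >= 0:
Stationarity: 2x = mu*6 + mu_x, 2y = mu*1 + mu_y, with mu, mu_x, mu_y >= 0
Complementary slackness: mu*(6x + y - 27) = 0, mu_x*x = 0, mu_y*y = 0
(0, 0) is infeasible (6*0 + 1*0 < 27), so if mu = 0 stationarity would force x = mu_x/2 >= 0, y = mu_y/2 >= 0 with mu_x*x = mu_y*y = 0, i.e. x = y = 0: contradiction. Hence mu > 0 and 6x + y = 27 is active.
Try x > 0, y > 0 (so mu_x = mu_y = 0): x = 6*mu/2, y = 1*mu/2
Substitute: 6*(6*mu/2) + 1*(1*mu/2) = 27
  mu*37/2 = 27 => mu = 54/37
x* = 162/37 > 0, y* = 27/37 > 0, consistent with mu_x = mu_y = 0.
f is convex and the constraints are linear, so this KKT point is the global minimum.
f* = 729/37
Active constraints: 6x + y >= 27 (holds with equality, mu = 54/37 > 0); x >= 0 and y >= 0 are inactive (mu_x = mu_y = 0).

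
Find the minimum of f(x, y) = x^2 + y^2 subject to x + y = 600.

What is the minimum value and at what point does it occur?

Substitute y = 600 - x into f(x,y) = x^2 + y^2:
g(x) = x^2 + (600 - x)^2 = 2x^2 - 1200x + 360000
g'(x) = 4x - 1200 = 0  =>  x = 300
y = 600 - 300 = 300
Minimum value = 300^2 + 300^2 = 180000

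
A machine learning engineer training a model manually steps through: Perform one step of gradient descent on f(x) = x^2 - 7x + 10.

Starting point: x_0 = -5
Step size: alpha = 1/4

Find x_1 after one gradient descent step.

f(x) = x^2 - 7x + 10
f'(x) = 2x - 7
f'(-5) = 2*-5 + (-7) = -17
x_1 = x_0 - alpha * f'(x_0) = -5 - 1/4 * -17 = -3/4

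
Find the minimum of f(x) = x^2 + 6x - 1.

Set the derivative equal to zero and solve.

f(x) = x^2 + 6x - 1
f'(x) = 2x + (6) = 0
x = -6/2 = -3
f(-3) = -10
Since f''(x) = 2 > 0, this is a minimum.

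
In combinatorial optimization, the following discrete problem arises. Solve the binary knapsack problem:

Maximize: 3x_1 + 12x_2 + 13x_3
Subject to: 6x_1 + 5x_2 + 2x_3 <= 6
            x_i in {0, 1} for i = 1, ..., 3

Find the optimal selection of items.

Items: item 1 (v=3, w=6), item 2 (v=12, w=5), item 3 (v=13, w=2)
Capacity: 6
Checking all 8 subsets (w = total weight, v = total value):
  {}: w = 0, v = 0
  {1}: w = 6, v = 3
  {2}: w = 5, v = 12
  {3}: w = 2, v = 13
  {1, 2}: w = 11 > 6, infeasible
  {1, 3}: w = 8 > 6, infeasible
  {2, 3}: w = 7 > 6, infeasible
  {1, 2, 3}: w = 13 > 6, infeasible
Best feasible subset: items [3]
Total weight: 2 <= 6, total value: 13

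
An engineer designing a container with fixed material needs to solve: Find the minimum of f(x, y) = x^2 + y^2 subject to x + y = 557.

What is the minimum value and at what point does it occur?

Substitute y = 557 - x into f(x,y) = x^2 + y^2:
g(x) = x^2 + (557 - x)^2 = 2x^2 - 1114x + 310249
g'(x) = 4x - 1114 = 0  =>  x = 557/2
y = 557 - 557/2 = 557/2
Minimum value = (557/2)^2 + (557/2)^2 = 310249/2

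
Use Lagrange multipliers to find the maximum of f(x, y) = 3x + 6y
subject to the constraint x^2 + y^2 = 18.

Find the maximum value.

Set up Lagrange conditions: grad f = lambda * grad g
  3 = 2*lambda*x
  6 = 2*lambda*y
From these: x/y = 3/6, so x = 3t, y = 6t for some t.
Substitute into constraint: (3t)^2 + (6t)^2 = 18
  t^2 * 45 = 18
  t = sqrt(18/45)
Maximum = 3*x + 6*y = (3^2 + 6^2)*t = 45 * sqrt(18/45) = sqrt(810)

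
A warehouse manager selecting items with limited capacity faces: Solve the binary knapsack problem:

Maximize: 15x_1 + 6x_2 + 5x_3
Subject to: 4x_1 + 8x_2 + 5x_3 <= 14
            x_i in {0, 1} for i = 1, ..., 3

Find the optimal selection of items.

Items: item 1 (v=15, w=4), item 2 (v=6, w=8), item 3 (v=5, w=5)
Capacity: 14
Checking all 8 subsets (w = total weight, v = total value):
  {}: w = 0, v = 0
  {1}: w = 4, v = 15
  {2}: w = 8, v = 6
  {3}: w = 5, v = 5
  {1, 2}: w = 12, v = 21
  {1, 3}: w = 9, v = 20
  {2, 3}: w = 13, v = 11
  {1, 2, 3}: w = 17 > 14, infeasible
Best feasible subset: items [1, 2]
Total weight: 12 <= 14, total value: 21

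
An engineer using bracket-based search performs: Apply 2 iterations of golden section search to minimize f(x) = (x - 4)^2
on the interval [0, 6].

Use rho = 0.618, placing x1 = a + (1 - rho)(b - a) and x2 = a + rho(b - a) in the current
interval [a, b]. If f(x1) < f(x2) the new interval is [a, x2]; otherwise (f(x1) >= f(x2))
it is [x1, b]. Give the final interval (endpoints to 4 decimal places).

Golden section search for min of f(x) = (x - 4)^2 on [0, 6].
Each step: x1 = a + (1 - rho)(b - a), x2 = a + rho(b - a); if f(x1) < f(x2) keep [a, x2], otherwise keep [x1, b].
Step 1: [0.0000, 6.0000], x1=2.2920 (f=2.9173), x2=3.7080 (f=0.0853); f(x1) > f(x2) => keep [2.2920, 6.0000]
Step 2: [2.2920, 6.0000], x1=3.7085 (f=0.0850), x2=4.5835 (f=0.3405); f(x1) < f(x2) => keep [2.2920, 4.5835]
Final interval: [2.2920, 4.5835]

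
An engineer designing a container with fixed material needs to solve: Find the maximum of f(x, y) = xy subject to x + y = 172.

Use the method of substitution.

Substitute y = 172 - x into f(x,y) = xy:
g(x) = x(172 - x) = 172x - x^2
g'(x) = 172 - 2x = 0  =>  x = 86
y = 172 - 86 = 86
Maximum value = 86 * 86 = 7396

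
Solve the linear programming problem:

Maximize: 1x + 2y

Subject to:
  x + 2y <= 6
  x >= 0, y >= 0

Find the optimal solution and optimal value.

The feasible region has vertices at [(0, 0), (6, 0), (0, 3)].
Checking objective 1x + 2y at each vertex:
  (0, 0): 1*0 + 2*0 = 0
  (6, 0): 1*6 + 2*0 = 6
  (0, 3): 1*0 + 2*3 = 6
Maximum is 6 at (6, 0).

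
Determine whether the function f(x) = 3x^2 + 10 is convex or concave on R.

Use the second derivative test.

f(x) = 3x^2 + 10
f'(x) = 6x + 0
f''(x) = 6
Since f''(x) = 6 > 0 for all x, f is convex on R.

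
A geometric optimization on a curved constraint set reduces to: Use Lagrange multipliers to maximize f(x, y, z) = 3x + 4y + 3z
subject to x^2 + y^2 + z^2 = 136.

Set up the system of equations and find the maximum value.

Lagrange conditions: 3 = 2*lambda*x, 4 = 2*lambda*y, 3 = 2*lambda*z
So x:3 = y:4 = z:3, i.e. x = 3t, y = 4t, z = 3t
Constraint: t^2*(3^2 + 4^2 + 3^2) = 136
  t^2 * 34 = 136  =>  t = sqrt(4)
Maximum = 3*3t + 4*4t + 3*3t = 34*sqrt(4) = 68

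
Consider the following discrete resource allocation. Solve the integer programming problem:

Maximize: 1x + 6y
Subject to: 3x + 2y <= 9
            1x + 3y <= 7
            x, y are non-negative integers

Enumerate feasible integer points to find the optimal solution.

Constraint 1: 3x + 2y <= 9
Constraint 2: 1x + 3y <= 7
Feasible x range (need y >= 0): 0 <= x <= min(9/3, 7/1) => x in {0, ..., 3}.
Enumerate feasible integer points row by row (the coefficient of y is 6 > 0, so for each x the largest feasible y gives the best value):
  x = 0: y <= min((9 - 3*0)/2, (7 - 1*0)/3) => y in {0, ..., 2}; best 1*0 + 6*2 = 12
  x = 1: y <= min((9 - 3*1)/2, (7 - 1*1)/3) => y in {0, ..., 2}; best 1*1 + 6*2 = 13
  x = 2: y <= min((9 - 3*2)/2, (7 - 1*2)/3) => y in {0, ..., 1}; best 1*2 + 6*1 = 8
  x = 3: y <= min((9 - 3*3)/2, (7 - 1*3)/3) => y in {0}; best 1*3 + 6*0 = 3
The maximum 1x + 6y = 13 is achieved at x = 1, y = 2.
Check: 3*1 + 2*2 = 7 <= 9 and 1*1 + 3*2 = 7 <= 7.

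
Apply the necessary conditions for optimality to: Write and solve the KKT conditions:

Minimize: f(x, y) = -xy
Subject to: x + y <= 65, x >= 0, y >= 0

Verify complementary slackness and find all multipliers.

Problem: min -xy s.t. x + y <= 65 (multiplier lambda), x >= 0 (mu_x), y >= 0 (mu_y)
KKT stationarity: -y + lambda - mu_x = 0, -x + lambda - mu_y = 0, with lambda, mu_x, mu_y >= 0
Complementary slackness: lambda*(x + y - 65) = 0, mu_x*x = 0, mu_y*y = 0
If lambda = 0: y = -mu_x <= 0 and x = -mu_y <= 0 force x = y = 0 with f = 0; but x = y = 65/2 is feasible with f = -4225/4 < 0, so this is not the minimum. Hence lambda > 0 and x + y = 65.
Try x > 0, y > 0 (so mu_x = mu_y = 0): y = lambda, x = lambda => x = y = lambda
x + y = 65 => 2*lambda = 65 => lambda = 65/2
x* = y* = 65/2 > 0, consistent with mu_x = mu_y = 0.
(Any feasible point with x = 0 or y = 0 has f = 0 > -4225/4, so the minimum is not on those boundaries.)
min(-xy) = -4225/4 (i.e. max xy = 4225/4)
Multipliers: lambda = 65/2, mu_x = 0, mu_y = 0
Complementary slackness: lambda*(x + y - 65) = 65/2*(65/2 + 65/2 - 65) = 0, mu_x*x = 0*65/2 = 0, mu_y*y = 0*65/2 = 0. Satisfied.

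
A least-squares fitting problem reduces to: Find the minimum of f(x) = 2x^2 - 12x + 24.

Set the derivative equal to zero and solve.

f(x) = 2x^2 - 12x + 24
f'(x) = 4x + (-12) = 0
x = 12/4 = 3
f(3) = 6
Since f''(x) = 4 > 0, this is a minimum.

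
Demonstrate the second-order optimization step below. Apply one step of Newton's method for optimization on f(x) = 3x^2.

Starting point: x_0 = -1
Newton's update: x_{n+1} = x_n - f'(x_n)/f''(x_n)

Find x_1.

f(x) = 3x^2
f'(x) = 6x + (0), f''(x) = 6
Newton step: x_1 = x_0 - f'(x_0)/f''(x_0)
f'(-1) = -6
x_1 = -1 - -6/6 = 0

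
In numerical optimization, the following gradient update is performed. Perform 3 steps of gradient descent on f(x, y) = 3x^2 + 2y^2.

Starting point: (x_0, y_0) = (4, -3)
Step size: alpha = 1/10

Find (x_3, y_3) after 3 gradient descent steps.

f(x,y) = 3x^2 + 2y^2
grad_x = 6x + 0y, grad_y = 4y + 0x
Step 1: grad = (24, -12), (8/5, -9/5)
Step 2: grad = (48/5, -36/5), (16/25, -27/25)
Step 3: grad = (96/25, -108/25), (32/125, -81/125)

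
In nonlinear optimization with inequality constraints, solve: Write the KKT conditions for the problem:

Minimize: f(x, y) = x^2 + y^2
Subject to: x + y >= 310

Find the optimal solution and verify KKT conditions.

KKT conditions for min x^2 + y^2 s.t. x + y >= 310:
Stationarity: 2x = mu, 2y = mu
So x = y = mu/2.
Complementary slackness: mu*(x + y - 310) = 0
Primal feasibility: x + y >= 310; dual feasibility: mu >= 0
If mu = 0 then x = y = 0, but 0 + 0 < 310 is infeasible, so the constraint is active.
Constraint active: x + y = 2*(mu/2) = 310 => mu = 310
x = y = 155, f = 48050
Verify: stationarity 2*155 = 310 = mu; primal 155 + 155 = 310 >= 310; dual mu = 310 >= 0; complementary slackness 310*(310 - 310) = 0. All KKT conditions hold.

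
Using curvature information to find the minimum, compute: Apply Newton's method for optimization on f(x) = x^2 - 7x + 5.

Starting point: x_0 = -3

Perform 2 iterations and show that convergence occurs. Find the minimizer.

f(x) = x^2 - 7x + 5, f'(x) = 2x + (-7), f''(x) = 2
Step 1: f'(-3) = -13, x_1 = -3 - -13/2 = 7/2
Step 2: f'(7/2) = 0, x_2 = 7/2 (converged)
Newton's method converges in 1 step for quadratics.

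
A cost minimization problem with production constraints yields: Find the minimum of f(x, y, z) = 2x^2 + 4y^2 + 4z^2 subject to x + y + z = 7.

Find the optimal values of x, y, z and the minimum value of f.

Using Lagrange multipliers on f = 2x^2 + 4y^2 + 4z^2 with constraint x + y + z = 7:
Conditions: 2*2*x = lambda, 2*4*y = lambda, 2*4*z = lambda
So x = lambda/4, y = lambda/8, z = lambda/8
Substituting into constraint: lambda * (1/2) = 7
lambda = 14
x = 7/2, y = 7/4, z = 7/4
Minimum value = 49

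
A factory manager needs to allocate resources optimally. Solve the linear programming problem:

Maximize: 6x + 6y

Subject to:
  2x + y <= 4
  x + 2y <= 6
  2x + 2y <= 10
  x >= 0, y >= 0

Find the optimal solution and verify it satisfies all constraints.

Feasible vertices: (0, 0), (0, 3), (2/3, 8/3), (2, 0)
Objective 6x + 6y at each vertex:
  (0, 0): 0
  (0, 3): 18
  (2/3, 8/3): 20
  (2, 0): 12
Maximum is 20 at (2/3, 8/3).
Verify constraints at (x, y) = (2/3, 8/3):
  2*(2/3) + 1*(8/3) = 4 <= 4 (active)
  1*(2/3) + 2*(8/3) = 6 <= 6 (active)
  2*(2/3) + 2*(8/3) = 20/3 <= 10
  x = 2/3 >= 0, y = 8/3 >= 0. All constraints satisfied.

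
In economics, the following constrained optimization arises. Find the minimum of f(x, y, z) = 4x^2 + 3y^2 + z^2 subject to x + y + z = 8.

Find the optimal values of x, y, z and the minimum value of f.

Using Lagrange multipliers on f = 4x^2 + 3y^2 + z^2 with constraint x + y + z = 8:
Conditions: 2*4*x = lambda, 2*3*y = lambda, 2*1*z = lambda
So x = lambda/8, y = lambda/6, z = lambda/2
Substituting into constraint: lambda * (19/24) = 8
lambda = 192/19
x = 24/19, y = 32/19, z = 96/19
Minimum value = 768/19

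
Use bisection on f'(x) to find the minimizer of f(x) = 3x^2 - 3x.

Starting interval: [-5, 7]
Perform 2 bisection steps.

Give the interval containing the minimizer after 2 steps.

Finding critical point of f(x) = 3x^2 - 3x using bisection on f'(x) = 6x + -3.
f'(x) = 0 when x = 1/2.
Starting interval: [-5, 7]
Step 1: mid = 1, f'(mid) = 3, new interval = [-5, 1]
Step 2: mid = -2, f'(mid) = -15, new interval = [-2, 1]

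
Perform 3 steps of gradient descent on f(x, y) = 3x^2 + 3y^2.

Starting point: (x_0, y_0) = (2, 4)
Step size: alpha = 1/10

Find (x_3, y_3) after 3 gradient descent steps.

f(x,y) = 3x^2 + 3y^2
grad_x = 6x + 0y, grad_y = 6y + 0x
Step 1: grad = (12, 24), (4/5, 8/5)
Step 2: grad = (24/5, 48/5), (8/25, 16/25)
Step 3: grad = (48/25, 96/25), (16/125, 32/125)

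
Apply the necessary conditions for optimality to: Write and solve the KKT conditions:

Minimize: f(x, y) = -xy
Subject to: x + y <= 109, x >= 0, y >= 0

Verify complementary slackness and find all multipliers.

Problem: min -xy s.t. x + y <= 109 (multiplier lambda), x >= 0 (mu_x), y >= 0 (mu_y)
KKT stationarity: -y + lambda - mu_x = 0, -x + lambda - mu_y = 0, with lambda, mu_x, mu_y >= 0
Complementary slackness: lambda*(x + y - 109) = 0, mu_x*x = 0, mu_y*y = 0
If lambda = 0: y = -mu_x <= 0 and x = -mu_y <= 0 force x = y = 0 with f = 0; but x = y = 109/2 is feasible with f = -11881/4 < 0, so this is not the minimum. Hence lambda > 0 and x + y = 109.
Try x > 0, y > 0 (so mu_x = mu_y = 0): y = lambda, x = lambda => x = y = lambda
x + y = 109 => 2*lambda = 109 => lambda = 109/2
x* = y* = 109/2 > 0, consistent with mu_x = mu_y = 0.
(Any feasible point with x = 0 or y = 0 has f = 0 > -11881/4, so the minimum is not on those boundaries.)
min(-xy) = -11881/4 (i.e. max xy = 11881/4)
Multipliers: lambda = 109/2, mu_x = 0, mu_y = 0
Complementary slackness: lambda*(x + y - 109) = 109/2*(109/2 + 109/2 - 109) = 0, mu_x*x = 0*109/2 = 0, mu_y*y = 0*109/2 = 0. Satisfied.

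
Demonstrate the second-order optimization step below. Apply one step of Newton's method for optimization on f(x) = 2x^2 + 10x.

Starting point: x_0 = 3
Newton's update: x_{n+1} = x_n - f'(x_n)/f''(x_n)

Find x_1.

f(x) = 2x^2 + 10x
f'(x) = 4x + (10), f''(x) = 4
Newton step: x_1 = x_0 - f'(x_0)/f''(x_0)
f'(3) = 22
x_1 = 3 - 22/4 = -5/2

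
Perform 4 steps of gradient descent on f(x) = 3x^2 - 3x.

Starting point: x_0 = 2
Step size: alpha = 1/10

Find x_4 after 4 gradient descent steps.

f(x) = 3x^2 - 3x, f'(x) = 6x + (-3)
Step 1: f'(2) = 9, x_1 = 2 - 1/10 * 9 = 11/10
Step 2: f'(11/10) = 18/5, x_2 = 11/10 - 1/10 * 18/5 = 37/50
Step 3: f'(37/50) = 36/25, x_3 = 37/50 - 1/10 * 36/25 = 149/250
Step 4: f'(149/250) = 72/125, x_4 = 149/250 - 1/10 * 72/125 = 673/1250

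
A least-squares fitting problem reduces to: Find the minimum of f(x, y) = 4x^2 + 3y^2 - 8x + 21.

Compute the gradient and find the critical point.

f(x,y) = 4x^2 + 3y^2 - 8x + 21
df/dx = 8x + (-8) = 0  =>  x = 1
df/dy = 6y + (0) = 0  =>  y = 0
f(1, 0) = 4*(1)^2 + 3*(0)^2 + -8*(1) + 21 = 17
Hessian is diagonal with entries 8, 6 > 0, so this is a minimum.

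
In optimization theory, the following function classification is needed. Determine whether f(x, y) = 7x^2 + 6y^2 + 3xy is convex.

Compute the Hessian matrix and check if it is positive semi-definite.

f(x,y) = 7x^2 + 6y^2 + 3xy
Hessian H = [[14, 3], [3, 12]]
trace(H) = 26, det(H) = 159
Eigenvalues: (26 +/- sqrt(40)) / 2 = 16.16, 9.838
Since both eigenvalues > 0, f is convex.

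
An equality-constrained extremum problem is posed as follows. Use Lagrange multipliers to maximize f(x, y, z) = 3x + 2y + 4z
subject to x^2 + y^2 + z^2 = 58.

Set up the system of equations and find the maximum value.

Lagrange conditions: 3 = 2*lambda*x, 2 = 2*lambda*y, 4 = 2*lambda*z
So x:3 = y:2 = z:4, i.e. x = 3t, y = 2t, z = 4t
Constraint: t^2*(3^2 + 2^2 + 4^2) = 58
  t^2 * 29 = 58  =>  t = sqrt(2)
Maximum = 3*3t + 2*2t + 4*4t = 29*sqrt(2) = sqrt(1682)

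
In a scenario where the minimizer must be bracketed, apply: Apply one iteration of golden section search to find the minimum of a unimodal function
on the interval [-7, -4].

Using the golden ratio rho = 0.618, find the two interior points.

Golden section search on [-7, -4].
Golden ratio rho = 0.618 (approx).
Interior points:
  x_1 = -7 + (1-0.618)*3 = -5.8540
  x_2 = -7 + 0.618*3 = -5.1460
Compare f(x_1) and f(x_2) to determine which subinterval to keep.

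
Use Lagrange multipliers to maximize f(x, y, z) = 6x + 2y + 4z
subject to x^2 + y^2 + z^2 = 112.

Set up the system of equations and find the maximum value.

Lagrange conditions: 6 = 2*lambda*x, 2 = 2*lambda*y, 4 = 2*lambda*z
So x:6 = y:2 = z:4, i.e. x = 6t, y = 2t, z = 4t
Constraint: t^2*(6^2 + 2^2 + 4^2) = 112
  t^2 * 56 = 112  =>  t = sqrt(2)
Maximum = 6*6t + 2*2t + 4*4t = 56*sqrt(2) = sqrt(6272)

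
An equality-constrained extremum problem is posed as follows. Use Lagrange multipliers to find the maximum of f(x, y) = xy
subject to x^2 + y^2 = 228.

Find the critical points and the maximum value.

Lagrange conditions: y = 2*lambda*x and x = 2*lambda*y
If x = 0 then y = 0, violating the constraint, so x, y != 0.
Dividing: y/x = x/y => x^2 = y^2 => y = x or y = -x
Constraint: 2x^2 = 228 => x^2 = 114 => x = +/-sqrt(114)
Critical points: (sqrt(114), sqrt(114)), (-sqrt(114), -sqrt(114)), (sqrt(114), -sqrt(114)), (-sqrt(114), sqrt(114))
  y = x:  xy = x^2 = 114  at (sqrt(114), sqrt(114)) and (-sqrt(114), -sqrt(114))
  y = -x: xy = -x^2 = -114 at (sqrt(114), -sqrt(114)) and (-sqrt(114), sqrt(114))
Maximum xy = 114 at (sqrt(114), sqrt(114)) and (-sqrt(114), -sqrt(114))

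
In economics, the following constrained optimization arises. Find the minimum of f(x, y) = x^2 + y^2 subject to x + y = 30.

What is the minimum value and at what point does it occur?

Substitute y = 30 - x into f(x,y) = x^2 + y^2:
g(x) = x^2 + (30 - x)^2 = 2x^2 - 60x + 900
g'(x) = 4x - 60 = 0  =>  x = 15
y = 30 - 15 = 15
Minimum value = 15^2 + 15^2 = 450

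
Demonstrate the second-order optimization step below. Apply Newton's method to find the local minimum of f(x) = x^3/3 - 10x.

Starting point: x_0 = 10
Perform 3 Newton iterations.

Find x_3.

f(x) = x^3/3 - 10x
f'(x) = x^2 - 10, f''(x) = 2x
Newton update: x_{n+1} = x_n - (x_n^2 - 10)/(2*x_n)
Step 1: x_0 = 10, f'=90, f''=20, x_1 = 11/2
Step 2: x_1 = 11/2, f'=81/4, f''=11, x_2 = 161/44
Step 3: x_2 = 161/44, f'=6561/1936, f''=161/22, x_3 = 45281/14168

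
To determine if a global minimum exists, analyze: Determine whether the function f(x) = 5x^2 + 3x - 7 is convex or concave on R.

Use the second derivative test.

f(x) = 5x^2 + 3x - 7
f'(x) = 10x + 3
f''(x) = 10
Since f''(x) = 10 > 0 for all x, f is convex on R.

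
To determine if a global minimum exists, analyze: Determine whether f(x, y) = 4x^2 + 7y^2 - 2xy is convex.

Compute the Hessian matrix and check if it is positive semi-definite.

f(x,y) = 4x^2 + 7y^2 - 2xy
Hessian H = [[8, -2], [-2, 14]]
trace(H) = 22, det(H) = 108
Eigenvalues: (22 +/- sqrt(52)) / 2 = 14.61, 7.394
Since both eigenvalues > 0, f is convex.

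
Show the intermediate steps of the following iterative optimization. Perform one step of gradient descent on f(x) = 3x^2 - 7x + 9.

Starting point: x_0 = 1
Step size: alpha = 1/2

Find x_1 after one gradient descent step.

f(x) = 3x^2 - 7x + 9
f'(x) = 6x - 7
f'(1) = 6*1 + (-7) = -1
x_1 = x_0 - alpha * f'(x_0) = 1 - 1/2 * -1 = 3/2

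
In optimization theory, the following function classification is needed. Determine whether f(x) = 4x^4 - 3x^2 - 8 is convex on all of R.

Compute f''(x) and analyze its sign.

f(x) = 4x^4 - 3x^2 - 8
f'(x) = 16x^3 + -6x
f''(x) = 48x^2 + -6
f''(0) = -6 < 0, so not convex near x = 0
Therefore, f is not globally convex on R.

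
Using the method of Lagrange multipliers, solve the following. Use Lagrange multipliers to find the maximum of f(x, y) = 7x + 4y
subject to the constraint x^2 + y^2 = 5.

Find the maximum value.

Set up Lagrange conditions: grad f = lambda * grad g
  7 = 2*lambda*x
  4 = 2*lambda*y
From these: x/y = 7/4, so x = 7t, y = 4t for some t.
Substitute into constraint: (7t)^2 + (4t)^2 = 5
  t^2 * 65 = 5
  t = sqrt(5/65)
Maximum = 7*x + 4*y = (7^2 + 4^2)*t = 65 * sqrt(5/65) = sqrt(325)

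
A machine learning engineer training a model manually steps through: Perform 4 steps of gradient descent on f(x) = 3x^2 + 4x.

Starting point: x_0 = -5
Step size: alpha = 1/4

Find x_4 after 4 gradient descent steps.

f(x) = 3x^2 + 4x, f'(x) = 6x + (4)
Step 1: f'(-5) = -26, x_1 = -5 - 1/4 * -26 = 3/2
Step 2: f'(3/2) = 13, x_2 = 3/2 - 1/4 * 13 = -7/4
Step 3: f'(-7/4) = -13/2, x_3 = -7/4 - 1/4 * -13/2 = -1/8
Step 4: f'(-1/8) = 13/4, x_4 = -1/8 - 1/4 * 13/4 = -15/16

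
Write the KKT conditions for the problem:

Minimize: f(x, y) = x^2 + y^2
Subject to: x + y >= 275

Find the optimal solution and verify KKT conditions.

KKT conditions for min x^2 + y^2 s.t. x + y >= 275:
Stationarity: 2x = mu, 2y = mu
So x = y = mu/2.
Complementary slackness: mu*(x + y - 275) = 0
Primal feasibility: x + y >= 275; dual feasibility: mu >= 0
If mu = 0 then x = y = 0, but 0 + 0 < 275 is infeasible, so the constraint is active.
Constraint active: x + y = 2*(mu/2) = 275 => mu = 275
x = y = 275/2, f = 75625/2
Verify: stationarity 2*(275/2) = 275 = mu; primal 275/2 + 275/2 = 275 >= 275; dual mu = 275 >= 0; complementary slackness 275*(275 - 275) = 0. All KKT conditions hold.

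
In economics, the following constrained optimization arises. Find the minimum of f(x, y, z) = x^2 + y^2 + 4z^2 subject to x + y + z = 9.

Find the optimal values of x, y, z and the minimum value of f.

Using Lagrange multipliers on f = x^2 + y^2 + 4z^2 with constraint x + y + z = 9:
Conditions: 2*1*x = lambda, 2*1*y = lambda, 2*4*z = lambda
So x = lambda/2, y = lambda/2, z = lambda/8
Substituting into constraint: lambda * (9/8) = 9
lambda = 8
x = 4, y = 4, z = 1
Minimum value = 36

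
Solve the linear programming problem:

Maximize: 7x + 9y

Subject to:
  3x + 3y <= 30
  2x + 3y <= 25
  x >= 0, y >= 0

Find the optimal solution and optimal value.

Feasible vertices: (0, 0), (0, 25/3), (5, 5), (10, 0)
Objective 7x + 9y at each:
  (0, 0): 0
  (0, 25/3): 75
  (5, 5): 80
  (10, 0): 70
Maximum is 80 at (5, 5).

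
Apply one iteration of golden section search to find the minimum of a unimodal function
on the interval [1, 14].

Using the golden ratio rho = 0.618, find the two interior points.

Golden section search on [1, 14].
Golden ratio rho = 0.618 (approx).
Interior points:
  x_1 = 1 + (1-0.618)*13 = 5.9660
  x_2 = 1 + 0.618*13 = 9.0340
Compare f(x_1) and f(x_2) to determine which subinterval to keep.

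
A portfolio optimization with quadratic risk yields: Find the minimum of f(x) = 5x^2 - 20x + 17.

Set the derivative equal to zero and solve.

f(x) = 5x^2 - 20x + 17
f'(x) = 10x + (-20) = 0
x = 20/10 = 2
f(2) = -3
Since f''(x) = 10 > 0, this is a minimum.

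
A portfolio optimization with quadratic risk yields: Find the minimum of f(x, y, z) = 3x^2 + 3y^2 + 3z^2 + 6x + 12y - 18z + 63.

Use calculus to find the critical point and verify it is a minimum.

f(x,y,z) = 3x^2 + 3y^2 + 3z^2 + 6x + 12y - 18z + 63
df/dx = 6x + (6) = 0 => x = -1
df/dy = 6y + (12) = 0 => y = -2
df/dz = 6z + (-18) = 0 => z = 3
f(-1,-2,3) = 3*(-1)^2 + 3*(-2)^2 + 3*(3)^2 + 6*(-1) + 12*(-2) + -18*(3) + 63 = 21
Hessian is diagonal with entries 6, 6, 6 > 0, confirmed minimum.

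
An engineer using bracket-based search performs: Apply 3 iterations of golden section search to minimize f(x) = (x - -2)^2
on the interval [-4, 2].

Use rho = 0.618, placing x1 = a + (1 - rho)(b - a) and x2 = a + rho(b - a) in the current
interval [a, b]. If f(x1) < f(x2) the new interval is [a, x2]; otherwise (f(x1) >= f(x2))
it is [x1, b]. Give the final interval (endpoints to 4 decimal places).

Golden section search for min of f(x) = (x - -2)^2 on [-4, 2].
Each step: x1 = a + (1 - rho)(b - a), x2 = a + rho(b - a); if f(x1) < f(x2) keep [a, x2], otherwise keep [x1, b].
Step 1: [-4.0000, 2.0000], x1=-1.7080 (f=0.0853), x2=-0.2920 (f=2.9173); f(x1) < f(x2) => keep [-4.0000, -0.2920]
Step 2: [-4.0000, -0.2920], x1=-2.5835 (f=0.3405), x2=-1.7085 (f=0.0850); f(x1) > f(x2) => keep [-2.5835, -0.2920]
Step 3: [-2.5835, -0.2920], x1=-1.7082 (f=0.0852), x2=-1.1674 (f=0.6933); f(x1) < f(x2) => keep [-2.5835, -1.1674]
Final interval: [-2.5835, -1.1674]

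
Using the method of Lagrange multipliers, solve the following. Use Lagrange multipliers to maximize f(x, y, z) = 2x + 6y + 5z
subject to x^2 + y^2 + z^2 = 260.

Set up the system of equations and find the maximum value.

Lagrange conditions: 2 = 2*lambda*x, 6 = 2*lambda*y, 5 = 2*lambda*z
So x:2 = y:6 = z:5, i.e. x = 2t, y = 6t, z = 5t
Constraint: t^2*(2^2 + 6^2 + 5^2) = 260
  t^2 * 65 = 260  =>  t = sqrt(4)
Maximum = 2*2t + 6*6t + 5*5t = 65*sqrt(4) = 130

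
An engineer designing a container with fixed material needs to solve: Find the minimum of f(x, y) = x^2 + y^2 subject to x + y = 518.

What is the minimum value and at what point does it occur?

Substitute y = 518 - x into f(x,y) = x^2 + y^2:
g(x) = x^2 + (518 - x)^2 = 2x^2 - 1036x + 268324
g'(x) = 4x - 1036 = 0  =>  x = 259
y = 518 - 259 = 259
Minimum value = 259^2 + 259^2 = 134162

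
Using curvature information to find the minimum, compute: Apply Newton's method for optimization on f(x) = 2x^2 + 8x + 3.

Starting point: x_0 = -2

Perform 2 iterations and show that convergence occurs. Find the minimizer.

f(x) = 2x^2 + 8x + 3, f'(x) = 4x + (8), f''(x) = 4
Step 1: f'(-2) = 0, x_1 = -2 - 0/4 = -2
Step 2: f'(-2) = 0, x_2 = -2 (converged)
Newton's method converges in 1 step for quadratics.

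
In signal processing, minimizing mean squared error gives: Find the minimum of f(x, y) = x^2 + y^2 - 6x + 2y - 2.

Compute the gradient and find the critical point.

f(x,y) = x^2 + y^2 - 6x + 2y - 2
df/dx = 2x + (-6) = 0  =>  x = 3
df/dy = 2y + (2) = 0  =>  y = -1
f(3, -1) = 1*(3)^2 + 1*(-1)^2 + -6*(3) + 2*(-1) + -2 = -12
Hessian is diagonal with entries 2, 2 > 0, so this is a minimum.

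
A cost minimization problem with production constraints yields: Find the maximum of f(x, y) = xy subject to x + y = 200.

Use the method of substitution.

Substitute y = 200 - x into f(x,y) = xy:
g(x) = x(200 - x) = 200x - x^2
g'(x) = 200 - 2x = 0  =>  x = 100
y = 200 - 100 = 100
Maximum value = 100 * 100 = 10000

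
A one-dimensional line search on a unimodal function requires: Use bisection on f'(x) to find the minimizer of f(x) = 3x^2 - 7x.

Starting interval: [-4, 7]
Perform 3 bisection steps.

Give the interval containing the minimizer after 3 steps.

Finding critical point of f(x) = 3x^2 - 7x using bisection on f'(x) = 6x + -7.
f'(x) = 0 when x = 7/6.
Starting interval: [-4, 7]
Step 1: mid = 3/2, f'(mid) = 2, new interval = [-4, 3/2]
Step 2: mid = -5/4, f'(mid) = -29/2, new interval = [-5/4, 3/2]
Step 3: mid = 1/8, f'(mid) = -25/4, new interval = [1/8, 3/2]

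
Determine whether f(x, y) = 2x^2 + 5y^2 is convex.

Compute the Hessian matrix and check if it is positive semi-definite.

f(x,y) = 2x^2 + 5y^2
Hessian H = [[4, 0], [0, 10]]
trace(H) = 14, det(H) = 40
Eigenvalues: (14 +/- sqrt(36)) / 2 = 10, 4
Since both eigenvalues > 0, f is convex.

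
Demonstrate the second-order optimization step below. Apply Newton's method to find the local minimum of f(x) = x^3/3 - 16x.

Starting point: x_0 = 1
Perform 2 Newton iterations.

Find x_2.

f(x) = x^3/3 - 16x
f'(x) = x^2 - 16, f''(x) = 2x
Newton update: x_{n+1} = x_n - (x_n^2 - 16)/(2*x_n)
Step 1: x_0 = 1, f'=-15, f''=2, x_1 = 17/2
Step 2: x_1 = 17/2, f'=225/4, f''=17, x_2 = 353/68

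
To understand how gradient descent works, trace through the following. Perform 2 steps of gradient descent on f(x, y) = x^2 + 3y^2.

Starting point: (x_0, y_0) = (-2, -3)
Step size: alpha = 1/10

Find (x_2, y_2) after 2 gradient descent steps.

f(x,y) = x^2 + 3y^2
grad_x = 2x + 0y, grad_y = 6y + 0x
Step 1: grad = (-4, -18), (-8/5, -6/5)
Step 2: grad = (-16/5, -36/5), (-32/25, -12/25)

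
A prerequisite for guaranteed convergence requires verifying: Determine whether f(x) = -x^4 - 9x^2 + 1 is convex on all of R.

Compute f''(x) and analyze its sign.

f(x) = -x^4 - 9x^2 + 1
f'(x) = -4x^3 + -18x
f''(x) = -12x^2 + -18
f''(x) = -12x^2 + -18 <= -18 < 0 for all x
Therefore, f is concave on R.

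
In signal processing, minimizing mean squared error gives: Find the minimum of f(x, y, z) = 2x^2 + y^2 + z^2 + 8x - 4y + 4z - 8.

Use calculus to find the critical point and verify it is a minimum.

f(x,y,z) = 2x^2 + y^2 + z^2 + 8x - 4y + 4z - 8
df/dx = 4x + (8) = 0 => x = -2
df/dy = 2y + (-4) = 0 => y = 2
df/dz = 2z + (4) = 0 => z = -2
f(-2,2,-2) = 2*(-2)^2 + 1*(2)^2 + 1*(-2)^2 + 8*(-2) + -4*(2) + 4*(-2) + -8 = -24
Hessian is diagonal with entries 4, 2, 2 > 0, confirmed minimum.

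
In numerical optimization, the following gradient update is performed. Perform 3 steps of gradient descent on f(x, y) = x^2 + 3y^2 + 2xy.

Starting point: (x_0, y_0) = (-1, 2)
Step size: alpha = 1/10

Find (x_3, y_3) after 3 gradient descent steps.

f(x,y) = x^2 + 3y^2 + 2xy
grad_x = 2x + 2y, grad_y = 6y + 2x
Step 1: grad = (2, 10), (-6/5, 1)
Step 2: grad = (-2/5, 18/5), (-29/25, 16/25)
Step 3: grad = (-26/25, 38/25), (-132/125, 61/125)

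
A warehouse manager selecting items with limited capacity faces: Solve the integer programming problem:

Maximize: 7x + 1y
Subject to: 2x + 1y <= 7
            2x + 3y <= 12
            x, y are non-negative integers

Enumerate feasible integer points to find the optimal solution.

Constraint 1: 2x + 1y <= 7
Constraint 2: 2x + 3y <= 12
Feasible x range (need y >= 0): 0 <= x <= min(7/2, 12/2) => x in {0, ..., 3}.
Enumerate feasible integer points row by row (the coefficient of y is 1 > 0, so for each x the largest feasible y gives the best value):
  x = 0: y <= min((7 - 2*0)/1, (12 - 2*0)/3) => y in {0, ..., 4}; best 7*0 + 1*4 = 4
  x = 1: y <= min((7 - 2*1)/1, (12 - 2*1)/3) => y in {0, ..., 3}; best 7*1 + 1*3 = 10
  x = 2: y <= min((7 - 2*2)/1, (12 - 2*2)/3) => y in {0, ..., 2}; best 7*2 + 1*2 = 16
  x = 3: y <= min((7 - 2*3)/1, (12 - 2*3)/3) => y in {0, ..., 1}; best 7*3 + 1*1 = 22
The maximum 7x + 1y = 22 is achieved at x = 3, y = 1.
Check: 2*3 + 1*1 = 7 <= 7 and 2*3 + 3*1 = 9 <= 12.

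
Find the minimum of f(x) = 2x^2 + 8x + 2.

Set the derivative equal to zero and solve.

f(x) = 2x^2 + 8x + 2
f'(x) = 4x + (8) = 0
x = -8/4 = -2
f(-2) = -6
Since f''(x) = 4 > 0, this is a minimum.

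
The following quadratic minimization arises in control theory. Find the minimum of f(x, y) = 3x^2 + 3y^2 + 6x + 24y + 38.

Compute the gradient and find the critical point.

f(x,y) = 3x^2 + 3y^2 + 6x + 24y + 38
df/dx = 6x + (6) = 0  =>  x = -1
df/dy = 6y + (24) = 0  =>  y = -4
f(-1, -4) = 3*(-1)^2 + 3*(-4)^2 + 6*(-1) + 24*(-4) + 38 = -13
Hessian is diagonal with entries 6, 6 > 0, so this is a minimum.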